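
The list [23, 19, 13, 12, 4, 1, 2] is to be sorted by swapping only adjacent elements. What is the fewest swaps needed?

The minimum number of adjacent swaps to sort an array equals its inversion count, since every such swap removes exactly one inversion.
Count inversions — for each element, later elements that are smaller:
23: 19, 13, 12, 4, 1, 2 → 6
19: 13, 12, 4, 1, 2 → 5
13: 12, 4, 1, 2 → 4
12: 4, 1, 2 → 3
4: 1, 2 → 2
1: none → 0
2: none → 0
Total inversions: 6 + 5 + 4 + 3 + 2 + 0 + 0 = 20

Swaps: 20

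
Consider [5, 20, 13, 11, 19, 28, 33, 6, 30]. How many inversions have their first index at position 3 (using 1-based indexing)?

2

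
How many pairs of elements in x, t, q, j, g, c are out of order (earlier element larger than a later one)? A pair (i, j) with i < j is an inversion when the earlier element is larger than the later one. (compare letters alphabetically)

Count, for each position, how many later elements it exceeds:
x → t, q, j, g, c → 5
t → q, j, g, c → 4
q → j, g, c → 3
j → g, c → 2
g → c → 1
c → none → 0
Sum: 5 + 4 + 3 + 2 + 1 + 0 = 15

Inversions: 15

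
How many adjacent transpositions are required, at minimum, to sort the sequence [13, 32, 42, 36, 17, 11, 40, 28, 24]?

19

Minimum adjacent swaps = number of inversions (each swap of adjacent out-of-order elements removes one inversion and no swap can remove more).
Count inversions — for each element, later elements that are smaller:
13: 11 → 1
32: 17, 11, 28, 24 → 4
42: 36, 17, 11, 40, 28, 24 → 6
36: 17, 11, 28, 24 → 4
17: 11 → 1
11: none → 0
40: 28, 24 → 2
28: 24 → 1
24: none → 0
Total inversions: 1 + 4 + 6 + 4 + 1 + 0 + 2 + 1 + 0 = 19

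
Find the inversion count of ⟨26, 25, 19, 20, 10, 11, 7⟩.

19 out-of-order pairs

For each element, count later entries that are smaller:
26: 6
25: 5
19: 3
20: 3
10: 1
11: 1
7: 0
Sum: 6 + 5 + 3 + 3 + 1 + 1 + 0 = 19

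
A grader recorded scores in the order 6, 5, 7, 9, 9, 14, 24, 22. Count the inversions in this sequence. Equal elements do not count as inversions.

For each element, count later entries that are smaller:
6: 1
5: 0
7: 0
9: 0
9: 0
14: 0
24: 1
22: 0
Sum: 1 + 0 + 0 + 0 + 0 + 0 + 1 + 0 = 2

2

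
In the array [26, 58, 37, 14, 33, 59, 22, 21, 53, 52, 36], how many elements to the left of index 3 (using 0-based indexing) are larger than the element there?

3

The element at index 3 is 14.
Elements before it: 26, 58, 37
Those larger than 14: 26, 58, 37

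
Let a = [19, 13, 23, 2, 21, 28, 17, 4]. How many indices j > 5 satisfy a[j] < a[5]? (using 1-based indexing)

The element at index 5 is 21.
Elements after it: 28, 17, 4
Those smaller than 21: 17, 4

2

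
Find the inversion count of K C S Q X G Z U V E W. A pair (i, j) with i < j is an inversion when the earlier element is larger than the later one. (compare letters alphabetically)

Count, for each position, how many later elements it exceeds:
K: 3
C: 0
S: 3
Q: 2
X: 5
G: 1
Z: 4
U: 1
V: 1
E: 0
W: 0
Sum: 3 + 0 + 3 + 2 + 5 + 1 + 4 + 1 + 1 + 0 + 0 = 20

20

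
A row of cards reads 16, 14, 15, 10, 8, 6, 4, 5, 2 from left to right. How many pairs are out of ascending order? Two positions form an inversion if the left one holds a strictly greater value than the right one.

34 inversions

Sweep left to right; for each value list the smaller values that follow it:
16 → 14, 15, 10, 8, 6, 4, 5, 2 → 8
14 → 10, 8, 6, 4, 5, 2 → 6
15 → 10, 8, 6, 4, 5, 2 → 6
10 → 8, 6, 4, 5, 2 → 5
8 → 6, 4, 5, 2 → 4
6 → 4, 5, 2 → 3
4 → 2 → 1
5 → 2 → 1
2 → none → 0
Sum: 8 + 6 + 6 + 5 + 4 + 3 + 1 + 1 + 0 = 34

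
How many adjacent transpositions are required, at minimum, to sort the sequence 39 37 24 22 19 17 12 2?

Each adjacent swap fixes exactly one inversion, so the minimum swap count equals the number of inversions.
Count inversions — for each element, later elements that are smaller:
39: 37, 24, 22, 19, 17, 12, 2 → 7
37: 24, 22, 19, 17, 12, 2 → 6
24: 22, 19, 17, 12, 2 → 5
22: 19, 17, 12, 2 → 4
19: 17, 12, 2 → 3
17: 12, 2 → 2
12: 2 → 1
2: none → 0
Total inversions: 7 + 6 + 5 + 4 + 3 + 2 + 1 + 0 = 28

28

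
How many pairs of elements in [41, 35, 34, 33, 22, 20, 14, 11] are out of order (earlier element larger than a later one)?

Count, for each position, how many later elements it exceeds:
41 → 35, 34, 33, 22, 20, 14, 11 → 7
35 → 34, 33, 22, 20, 14, 11 → 6
34 → 33, 22, 20, 14, 11 → 5
33 → 22, 20, 14, 11 → 4
22 → 20, 14, 11 → 3
20 → 14, 11 → 2
14 → 11 → 1
11 → none → 0
Sum: 7 + 6 + 5 + 4 + 3 + 2 + 1 + 0 = 28

28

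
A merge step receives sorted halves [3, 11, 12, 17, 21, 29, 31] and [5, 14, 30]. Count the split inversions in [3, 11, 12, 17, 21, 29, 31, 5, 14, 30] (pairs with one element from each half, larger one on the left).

11

Take each right-half value and tally the left-half values above it:
r = 5: 11, 12, 17, 21, 29, 31 → 6
r = 14: 17, 21, 29, 31 → 4
r = 30: 31 → 1
Cross-inversions: 6 + 4 + 1 = 11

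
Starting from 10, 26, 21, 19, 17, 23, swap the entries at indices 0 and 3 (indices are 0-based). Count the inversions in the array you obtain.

There are 8 inversions.

Positions 0 and 3 hold 10 and 19; after swapping, the array is [19, 26, 21, 10, 17, 23].
Element-by-element contributions:
19: 2
26: 4
21: 2
10: 0
17: 0
23: 0
Sum: 2 + 4 + 2 + 0 + 0 + 0 = 8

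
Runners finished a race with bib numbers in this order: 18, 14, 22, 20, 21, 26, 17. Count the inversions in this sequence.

8 out-of-order pairs

Out-of-order index pairs (0-indexed):
(0,1): 18 > 14
(0,6): 18 > 17
(2,3): 22 > 20
(2,4): 22 > 21
(2,6): 22 > 17
(3,6): 20 > 17
(4,6): 21 > 17
(5,6): 26 > 17
That's 8 pairs.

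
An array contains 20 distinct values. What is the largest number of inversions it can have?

A reversed (strictly descending) arrangement makes every pair an inversion, giving C(20, 2) inversions.
C(20, 2) = 20·19/2 = 190

190 inversions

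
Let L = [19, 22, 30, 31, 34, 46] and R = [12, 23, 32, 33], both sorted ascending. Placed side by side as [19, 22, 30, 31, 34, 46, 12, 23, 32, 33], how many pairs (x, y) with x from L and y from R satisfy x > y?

Split inversions: 14

Take each right-half value and tally the left-half values above it:
r = 12: 19, 22, 30, 31, 34, 46 → 6
r = 23: 30, 31, 34, 46 → 4
r = 32: 34, 46 → 2
r = 33: 34, 46 → 2
Cross-inversions: 6 + 4 + 2 + 2 = 14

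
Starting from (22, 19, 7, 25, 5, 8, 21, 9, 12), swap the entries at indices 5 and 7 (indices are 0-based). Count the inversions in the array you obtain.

21 inversions

Positions 5 and 7 hold 8 and 9; after swapping, the array is [22, 19, 7, 25, 5, 9, 21, 8, 12].
Count, for each position, how many later elements it exceeds:
22 → 19, 7, 5, 9, 21, 8, 12 → 7
19 → 7, 5, 9, 8, 12 → 5
7 → 5 → 1
25 → 5, 9, 21, 8, 12 → 5
5 → none → 0
9 → 8 → 1
21 → 8, 12 → 2
8 → none → 0
12 → none → 0
Sum: 7 + 5 + 1 + 5 + 0 + 1 + 2 + 0 + 0 = 21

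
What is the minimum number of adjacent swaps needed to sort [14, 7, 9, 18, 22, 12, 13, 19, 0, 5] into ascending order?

Minimum adjacent swaps = number of inversions (each swap of adjacent out-of-order elements removes one inversion and no swap can remove more).
Count inversions — for each element, later elements that are smaller:
14: 7, 9, 12, 13, 0, 5 → 6
7: 0, 5 → 2
9: 0, 5 → 2
18: 12, 13, 0, 5 → 4
22: 12, 13, 19, 0, 5 → 5
12: 0, 5 → 2
13: 0, 5 → 2
19: 0, 5 → 2
0: none → 0
5: none → 0
Total inversions: 6 + 2 + 2 + 4 + 5 + 2 + 2 + 2 + 0 + 0 = 25

25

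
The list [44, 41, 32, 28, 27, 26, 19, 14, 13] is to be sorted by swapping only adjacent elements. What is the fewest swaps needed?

Minimum adjacent swaps = number of inversions (each swap of adjacent out-of-order elements removes one inversion and no swap can remove more).
Count inversions — for each element, later elements that are smaller:
44: 41, 32, 28, 27, 26, 19, 14, 13 → 8
41: 32, 28, 27, 26, 19, 14, 13 → 7
32: 28, 27, 26, 19, 14, 13 → 6
28: 27, 26, 19, 14, 13 → 5
27: 26, 19, 14, 13 → 4
26: 19, 14, 13 → 3
19: 14, 13 → 2
14: 13 → 1
13: none → 0
Total inversions: 8 + 7 + 6 + 5 + 4 + 3 + 2 + 1 + 0 = 36

36 swaps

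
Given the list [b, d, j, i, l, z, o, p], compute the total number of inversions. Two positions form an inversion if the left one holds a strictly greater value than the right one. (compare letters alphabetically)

3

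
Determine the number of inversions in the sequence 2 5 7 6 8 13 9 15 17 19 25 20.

3

For each element, count later entries that are smaller:
2: 0
5: 0
7: 1
6: 0
8: 0
13: 1
9: 0
15: 0
17: 0
19: 0
25: 1
20: 0
Sum: 0 + 0 + 1 + 0 + 0 + 1 + 0 + 0 + 0 + 0 + 1 + 0 = 3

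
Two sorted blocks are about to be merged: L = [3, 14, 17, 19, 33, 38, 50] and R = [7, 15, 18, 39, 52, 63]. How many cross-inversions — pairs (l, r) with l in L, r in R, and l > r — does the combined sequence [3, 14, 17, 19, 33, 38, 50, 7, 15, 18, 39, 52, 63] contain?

16 split inversions

For each element r of the right run, count left-run elements greater than r:
r = 7: 14, 17, 19, 33, 38, 50 → 6
r = 15: 17, 19, 33, 38, 50 → 5
r = 18: 19, 33, 38, 50 → 4
r = 39: 50 → 1
r = 52: none → 0
r = 63: none → 0
Cross-inversions: 6 + 5 + 4 + 1 + 0 + 0 = 16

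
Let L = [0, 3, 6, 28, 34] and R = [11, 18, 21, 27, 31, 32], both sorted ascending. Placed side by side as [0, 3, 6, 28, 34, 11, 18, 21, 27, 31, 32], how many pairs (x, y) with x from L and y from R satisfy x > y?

10

Count, for every r in R, how many entries of L exceed r:
r = 11: 28, 34 → 2
r = 18: 28, 34 → 2
r = 21: 28, 34 → 2
r = 27: 28, 34 → 2
r = 31: 34 → 1
r = 32: 34 → 1
Cross-inversions: 2 + 2 + 2 + 2 + 1 + 1 = 10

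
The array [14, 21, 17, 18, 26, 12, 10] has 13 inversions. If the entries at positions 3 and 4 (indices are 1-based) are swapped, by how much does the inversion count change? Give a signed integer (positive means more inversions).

Positions 3 and 4 hold 17 and 18; after swapping, the array is [14, 21, 18, 17, 26, 12, 10].
Element-by-element contributions:
14: 2
21: 4
18: 3
17: 2
26: 2
12: 1
10: 0
Sum: 2 + 4 + 3 + 2 + 2 + 1 + 0 = 14
Change: 14 − 13 = +1

+1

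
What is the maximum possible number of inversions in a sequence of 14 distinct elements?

91

A reversed (strictly descending) arrangement makes every pair an inversion, giving C(14, 2) inversions.
C(14, 2) = 14·13/2 = 91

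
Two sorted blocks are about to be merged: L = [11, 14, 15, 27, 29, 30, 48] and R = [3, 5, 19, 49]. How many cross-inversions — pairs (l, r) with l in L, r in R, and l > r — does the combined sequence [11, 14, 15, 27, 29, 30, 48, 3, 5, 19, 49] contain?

18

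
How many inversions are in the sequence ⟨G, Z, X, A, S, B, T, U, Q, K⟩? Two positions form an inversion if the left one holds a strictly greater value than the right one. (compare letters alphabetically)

Element-by-element contributions:
G: 2
Z: 8
X: 7
A: 0
S: 3
B: 0
T: 2
U: 2
Q: 1
K: 0
Sum: 2 + 8 + 7 + 0 + 3 + 0 + 2 + 2 + 1 + 0 = 25

There are 25 inversions.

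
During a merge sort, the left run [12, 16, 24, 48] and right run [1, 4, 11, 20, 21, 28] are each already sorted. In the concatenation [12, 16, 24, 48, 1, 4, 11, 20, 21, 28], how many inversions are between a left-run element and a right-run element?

17 split inversions

Count, for every r in R, how many entries of L exceed r:
r = 1: 12, 16, 24, 48 → 4
r = 4: 12, 16, 24, 48 → 4
r = 11: 12, 16, 24, 48 → 4
r = 20: 24, 48 → 2
r = 21: 24, 48 → 2
r = 28: 48 → 1
Cross-inversions: 4 + 4 + 4 + 2 + 2 + 1 = 17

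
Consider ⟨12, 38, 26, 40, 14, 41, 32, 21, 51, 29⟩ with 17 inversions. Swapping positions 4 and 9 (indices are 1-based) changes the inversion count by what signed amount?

Positions 4 and 9 hold 40 and 51; after swapping, the array is [12, 38, 26, 51, 14, 41, 32, 21, 40, 29].
For each element, count later entries that are smaller:
12 → none → 0
38 → 26, 14, 32, 21, 29 → 5
26 → 14, 21 → 2
51 → 14, 41, 32, 21, 40, 29 → 6
14 → none → 0
41 → 32, 21, 40, 29 → 4
32 → 21, 29 → 2
21 → none → 0
40 → 29 → 1
29 → none → 0
Sum: 0 + 5 + 2 + 6 + 0 + 4 + 2 + 0 + 1 + 0 = 20
Change: 20 − 17 = +3

+3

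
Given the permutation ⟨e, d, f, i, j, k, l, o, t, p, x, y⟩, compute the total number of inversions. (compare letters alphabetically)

For each element, count later entries that are smaller:
e → d → 1
d → none → 0
f → none → 0
i → none → 0
j → none → 0
k → none → 0
l → none → 0
o → none → 0
t → p → 1
p → none → 0
x → none → 0
y → none → 0
Sum: 1 + 0 + 0 + 0 + 0 + 0 + 0 + 0 + 1 + 0 + 0 + 0 = 2

Out-of-order pairs: 2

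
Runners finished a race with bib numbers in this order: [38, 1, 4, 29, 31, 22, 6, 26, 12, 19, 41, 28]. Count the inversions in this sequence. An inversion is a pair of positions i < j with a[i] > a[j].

28

For each element, count later entries that are smaller:
38: 10
1: 0
4: 0
29: 6
31: 6
22: 3
6: 0
26: 2
12: 0
19: 0
41: 1
28: 0
Sum: 10 + 0 + 0 + 6 + 6 + 3 + 0 + 2 + 0 + 0 + 1 + 0 = 28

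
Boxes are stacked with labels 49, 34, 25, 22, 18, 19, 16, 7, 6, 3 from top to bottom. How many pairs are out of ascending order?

Element-by-element contributions:
49 → 34, 25, 22, 18, 19, 16, 7, 6, 3 → 9
34 → 25, 22, 18, 19, 16, 7, 6, 3 → 8
25 → 22, 18, 19, 16, 7, 6, 3 → 7
22 → 18, 19, 16, 7, 6, 3 → 6
18 → 16, 7, 6, 3 → 4
19 → 16, 7, 6, 3 → 4
16 → 7, 6, 3 → 3
7 → 6, 3 → 2
6 → 3 → 1
3 → none → 0
Sum: 9 + 8 + 7 + 6 + 4 + 4 + 3 + 2 + 1 + 0 = 44

44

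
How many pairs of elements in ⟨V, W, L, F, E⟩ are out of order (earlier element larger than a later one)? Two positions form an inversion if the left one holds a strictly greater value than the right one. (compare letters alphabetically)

Count, for each position, how many later elements it exceeds:
V → L, F, E → 3
W → L, F, E → 3
L → F, E → 2
F → E → 1
E → none → 0
Sum: 3 + 3 + 2 + 1 + 0 = 9

9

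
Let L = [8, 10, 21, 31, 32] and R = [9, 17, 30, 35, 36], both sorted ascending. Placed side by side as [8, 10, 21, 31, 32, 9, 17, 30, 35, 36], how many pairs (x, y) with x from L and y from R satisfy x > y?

Count, for every r in R, how many entries of L exceed r:
r = 9: 10, 21, 31, 32 → 4
r = 17: 21, 31, 32 → 3
r = 30: 31, 32 → 2
r = 35: none → 0
r = 36: none → 0
Cross-inversions: 4 + 3 + 2 + 0 + 0 = 9

9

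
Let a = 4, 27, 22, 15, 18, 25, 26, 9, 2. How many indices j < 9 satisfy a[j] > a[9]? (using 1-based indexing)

8

The element at index 9 is 2.
Elements before it: 4, 27, 22, 15, 18, 25, 26, 9
Those larger than 2: 4, 27, 22, 15, 18, 25, 26, 9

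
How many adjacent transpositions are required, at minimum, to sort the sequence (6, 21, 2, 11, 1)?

Minimum adjacent swaps = number of inversions (each swap of adjacent out-of-order elements removes one inversion and no swap can remove more).
Count inversions — for each element, later elements that are smaller:
6: 2, 1 → 2
21: 2, 11, 1 → 3
2: 1 → 1
11: 1 → 1
1: none → 0
Total inversions: 2 + 3 + 1 + 1 + 0 = 7

Swaps: 7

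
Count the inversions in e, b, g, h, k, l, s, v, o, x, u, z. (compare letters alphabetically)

5

Count, for each position, how many later elements it exceeds:
e → b → 1
b → none → 0
g → none → 0
h → none → 0
k → none → 0
l → none → 0
s → o → 1
v → o, u → 2
o → none → 0
x → u → 1
u → none → 0
z → none → 0
Sum: 1 + 0 + 0 + 0 + 0 + 0 + 1 + 2 + 0 + 1 + 0 + 0 = 5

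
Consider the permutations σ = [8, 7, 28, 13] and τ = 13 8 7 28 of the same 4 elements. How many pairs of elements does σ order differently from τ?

Assign each item its position (1..4) in the first ordering, then rewrite the second ordering as that position sequence:
positions: 8→1, 7→2, 28→3, 13→4
second ordering as positions: [4, 1, 2, 3]
Discordant pairs = inversions in this position sequence.
4: 1, 2, 3 → 3
1: 0
2: 0
3: 0
Total: 3 + 0 + 0 + 0 = 3

3 discordant pairs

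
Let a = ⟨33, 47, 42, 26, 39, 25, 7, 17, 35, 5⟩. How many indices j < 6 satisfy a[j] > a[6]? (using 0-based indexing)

6 such elements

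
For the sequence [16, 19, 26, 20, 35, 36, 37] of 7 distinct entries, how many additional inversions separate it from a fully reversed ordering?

20

Maximum inversions for 7 distinct elements is C(7, 2) = 7·6/2 = 21.
Current inversions — for each element, count later smaller elements:
16: 0
19: 0
26: 1
20: 0
35: 0
36: 0
37: 0
Current total: 0 + 0 + 1 + 0 + 0 + 0 + 0 = 1
Shortfall: 21 − 1 = 20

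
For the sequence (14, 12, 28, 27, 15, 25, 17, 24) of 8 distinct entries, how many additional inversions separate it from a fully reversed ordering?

16 inversions short

Maximum inversions for 8 distinct elements is C(8, 2) = 8·7/2 = 28.
Current inversions — for each element, count later smaller elements:
14: 1
12: 0
28: 5
27: 4
15: 0
25: 2
17: 0
24: 0
Current total: 1 + 0 + 5 + 4 + 0 + 2 + 0 + 0 = 12
Shortfall: 28 − 12 = 16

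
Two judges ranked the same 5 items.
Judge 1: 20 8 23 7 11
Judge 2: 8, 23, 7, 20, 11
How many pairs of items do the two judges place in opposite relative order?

Assign each item its position (1..5) in the first ordering, then rewrite the second ordering as that position sequence:
positions: 20→1, 8→2, 23→3, 7→4, 11→5
second ordering as positions: [2, 3, 4, 1, 5]
Discordant pairs = inversions in this position sequence.
2: 1 → 1
3: 1 → 1
4: 1 → 1
1: 0
5: 0
Total: 1 + 1 + 1 + 0 + 0 = 3

3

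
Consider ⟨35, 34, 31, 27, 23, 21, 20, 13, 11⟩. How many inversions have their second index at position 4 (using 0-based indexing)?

The element at index 4 is 23.
Elements before it: 35, 34, 31, 27
Those larger than 23: 35, 34, 31, 27

4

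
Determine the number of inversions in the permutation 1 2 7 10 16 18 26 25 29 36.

Element-by-element contributions:
1 → none → 0
2 → none → 0
7 → none → 0
10 → none → 0
16 → none → 0
18 → none → 0
26 → 25 → 1
25 → none → 0
29 → none → 0
36 → none → 0
Sum: 0 + 0 + 0 + 0 + 0 + 0 + 1 + 0 + 0 + 0 = 1

1 out-of-order pair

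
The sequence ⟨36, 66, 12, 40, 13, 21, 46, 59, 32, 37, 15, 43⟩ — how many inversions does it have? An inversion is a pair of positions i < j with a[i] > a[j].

Inversions: 31

Element-by-element contributions:
36 → 12, 13, 21, 32, 15 → 5
66 → 12, 40, 13, 21, 46, 59, 32, 37, 15, 43 → 10
12 → none → 0
40 → 13, 21, 32, 37, 15 → 5
13 → none → 0
21 → 15 → 1
46 → 32, 37, 15, 43 → 4
59 → 32, 37, 15, 43 → 4
32 → 15 → 1
37 → 15 → 1
15 → none → 0
43 → none → 0
Sum: 5 + 10 + 0 + 5 + 0 + 1 + 4 + 4 + 1 + 1 + 0 + 0 = 31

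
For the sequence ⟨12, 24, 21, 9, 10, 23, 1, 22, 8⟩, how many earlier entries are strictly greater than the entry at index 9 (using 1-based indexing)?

7

The element at index 9 is 8.
Elements before it: 12, 24, 21, 9, 10, 23, 1, 22
Those larger than 8: 12, 24, 21, 9, 10, 23, 22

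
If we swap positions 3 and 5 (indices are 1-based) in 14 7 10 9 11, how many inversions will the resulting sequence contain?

Inversions: 6

Positions 3 and 5 hold 10 and 11; after swapping, the array is [14, 7, 11, 9, 10].
For each element, count later entries that are smaller:
14 → 7, 11, 9, 10 → 4
7 → none → 0
11 → 9, 10 → 2
9 → none → 0
10 → none → 0
Sum: 4 + 0 + 2 + 0 + 0 = 6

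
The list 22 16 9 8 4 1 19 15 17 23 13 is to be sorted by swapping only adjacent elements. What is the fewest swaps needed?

27 adjacent swaps

Each adjacent swap fixes exactly one inversion, so the minimum swap count equals the number of inversions.
Count inversions — for each element, later elements that are smaller:
22: 16, 9, 8, 4, 1, 19, 15, 17, 13 → 9
16: 9, 8, 4, 1, 15, 13 → 6
9: 8, 4, 1 → 3
8: 4, 1 → 2
4: 1 → 1
1: none → 0
19: 15, 17, 13 → 3
15: 13 → 1
17: 13 → 1
23: 13 → 1
13: none → 0
Total inversions: 9 + 6 + 3 + 2 + 1 + 0 + 3 + 1 + 1 + 1 + 0 = 27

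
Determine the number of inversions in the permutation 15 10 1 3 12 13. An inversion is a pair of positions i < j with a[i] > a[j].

7 inversions

Element-by-element contributions:
15 → 10, 1, 3, 12, 13 → 5
10 → 1, 3 → 2
1 → none → 0
3 → none → 0
12 → none → 0
13 → none → 0
Sum: 5 + 2 + 0 + 0 + 0 + 0 = 7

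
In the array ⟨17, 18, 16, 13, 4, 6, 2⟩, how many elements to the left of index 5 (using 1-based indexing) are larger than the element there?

4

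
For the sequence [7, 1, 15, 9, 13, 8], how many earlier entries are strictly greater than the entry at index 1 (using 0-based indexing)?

The element at index 1 is 1.
Elements before it: 7
Those larger than 1: 7

1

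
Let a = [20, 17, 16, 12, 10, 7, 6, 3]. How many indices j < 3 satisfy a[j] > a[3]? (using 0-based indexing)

3

The element at index 3 is 12.
Elements before it: 20, 17, 16
Those larger than 12: 20, 17, 16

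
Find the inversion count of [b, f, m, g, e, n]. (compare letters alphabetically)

For each element, count later entries that are smaller:
b: 0
f: 1
m: 2
g: 1
e: 0
n: 0
Sum: 0 + 1 + 2 + 1 + 0 + 0 = 4

Inversions: 4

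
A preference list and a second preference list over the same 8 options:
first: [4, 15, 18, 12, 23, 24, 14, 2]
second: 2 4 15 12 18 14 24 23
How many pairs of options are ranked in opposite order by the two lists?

11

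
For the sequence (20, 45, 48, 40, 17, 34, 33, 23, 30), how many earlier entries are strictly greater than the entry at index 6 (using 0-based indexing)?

4 such elements

The element at index 6 is 33.
Elements before it: 20, 45, 48, 40, 17, 34
Those larger than 33: 45, 48, 40, 34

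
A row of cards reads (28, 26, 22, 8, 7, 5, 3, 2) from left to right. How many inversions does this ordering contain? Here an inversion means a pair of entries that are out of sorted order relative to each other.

28

Element-by-element contributions:
28 → 26, 22, 8, 7, 5, 3, 2 → 7
26 → 22, 8, 7, 5, 3, 2 → 6
22 → 8, 7, 5, 3, 2 → 5
8 → 7, 5, 3, 2 → 4
7 → 5, 3, 2 → 3
5 → 3, 2 → 2
3 → 2 → 1
2 → none → 0
Sum: 7 + 6 + 5 + 4 + 3 + 2 + 1 + 0 = 28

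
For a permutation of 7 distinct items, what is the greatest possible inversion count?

The maximum occurs when the array is in strictly decreasing order: every one of the C(7, 2) pairs is inverted.
C(7, 2) = 7·6/2 = 21

There are 21 inversions.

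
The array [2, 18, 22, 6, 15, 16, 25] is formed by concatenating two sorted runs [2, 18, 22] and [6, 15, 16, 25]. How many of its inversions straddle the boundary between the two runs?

6 cross-inversions

Count, for every r in R, how many entries of L exceed r:
r = 6: 18, 22 → 2
r = 15: 18, 22 → 2
r = 16: 18, 22 → 2
r = 25: none → 0
Cross-inversions: 2 + 2 + 2 + 0 = 6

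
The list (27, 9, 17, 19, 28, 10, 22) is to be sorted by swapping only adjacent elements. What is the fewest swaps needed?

9

The minimum number of adjacent swaps to sort an array equals its inversion count, since every such swap removes exactly one inversion.
Count inversions — for each element, later elements that are smaller:
27: 9, 17, 19, 10, 22 → 5
9: none → 0
17: 10 → 1
19: 10 → 1
28: 10, 22 → 2
10: none → 0
22: none → 0
Total inversions: 5 + 0 + 1 + 1 + 2 + 0 + 0 = 9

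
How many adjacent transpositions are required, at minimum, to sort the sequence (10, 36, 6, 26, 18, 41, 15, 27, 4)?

Minimum adjacent swaps = number of inversions (each swap of adjacent out-of-order elements removes one inversion and no swap can remove more).
Count inversions — for each element, later elements that are smaller:
10: 6, 4 → 2
36: 6, 26, 18, 15, 27, 4 → 6
6: 4 → 1
26: 18, 15, 4 → 3
18: 15, 4 → 2
41: 15, 27, 4 → 3
15: 4 → 1
27: 4 → 1
4: none → 0
Total inversions: 2 + 6 + 1 + 3 + 2 + 3 + 1 + 1 + 0 = 19

19 swaps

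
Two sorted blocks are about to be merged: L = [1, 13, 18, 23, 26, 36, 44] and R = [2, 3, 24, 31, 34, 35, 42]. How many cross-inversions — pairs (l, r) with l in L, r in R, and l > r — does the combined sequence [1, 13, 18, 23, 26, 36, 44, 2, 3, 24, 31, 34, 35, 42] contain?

Take each right-half value and tally the left-half values above it:
r = 2: 13, 18, 23, 26, 36, 44 → 6
r = 3: 13, 18, 23, 26, 36, 44 → 6
r = 24: 26, 36, 44 → 3
r = 31: 36, 44 → 2
r = 34: 36, 44 → 2
r = 35: 36, 44 → 2
r = 42: 44 → 1
Cross-inversions: 6 + 6 + 3 + 2 + 2 + 2 + 1 = 22

22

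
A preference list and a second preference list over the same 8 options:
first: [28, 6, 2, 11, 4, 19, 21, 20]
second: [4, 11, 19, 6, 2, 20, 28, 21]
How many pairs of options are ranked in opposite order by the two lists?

Assign each item its position (1..8) in the first ordering, then rewrite the second ordering as that position sequence:
positions: 28→1, 6→2, 2→3, 11→4, 4→5, 19→6, 21→7, 20→8
second ordering as positions: [5, 4, 6, 2, 3, 8, 1, 7]
Discordant pairs = inversions in this position sequence.
5: 4, 2, 3, 1 → 4
4: 2, 3, 1 → 3
6: 2, 3, 1 → 3
2: 1 → 1
3: 1 → 1
8: 1, 7 → 2
1: 0
7: 0
Total: 4 + 3 + 3 + 1 + 1 + 2 + 0 + 0 = 14

14 pairs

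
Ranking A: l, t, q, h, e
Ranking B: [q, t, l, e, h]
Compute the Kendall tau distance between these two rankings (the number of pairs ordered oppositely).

Assign each item its position (1..5) in the first ordering, then rewrite the second ordering as that position sequence:
positions: l→1, t→2, q→3, h→4, e→5
second ordering as positions: [3, 2, 1, 5, 4]
Discordant pairs = inversions in this position sequence.
3: 2, 1 → 2
2: 1 → 1
1: 0
5: 4 → 1
4: 0
Total: 2 + 1 + 0 + 1 + 0 = 4

Discordant pairs: 4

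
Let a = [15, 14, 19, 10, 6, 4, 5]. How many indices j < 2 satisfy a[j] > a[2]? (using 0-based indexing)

0

The element at index 2 is 19.
Elements before it: 15, 14
None of them are larger than 19.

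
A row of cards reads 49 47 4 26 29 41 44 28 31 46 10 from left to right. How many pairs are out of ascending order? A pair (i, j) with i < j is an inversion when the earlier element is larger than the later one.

31 inversions

For each element, count later entries that are smaller:
49 → 47, 4, 26, 29, 41, 44, 28, 31, 46, 10 → 10
47 → 4, 26, 29, 41, 44, 28, 31, 46, 10 → 9
4 → none → 0
26 → 10 → 1
29 → 28, 10 → 2
41 → 28, 31, 10 → 3
44 → 28, 31, 10 → 3
28 → 10 → 1
31 → 10 → 1
46 → 10 → 1
10 → none → 0
Sum: 10 + 9 + 0 + 1 + 2 + 3 + 3 + 1 + 1 + 1 + 0 = 31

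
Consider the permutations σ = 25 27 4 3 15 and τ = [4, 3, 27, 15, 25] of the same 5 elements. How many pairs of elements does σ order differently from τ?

Assign each item its position (1..5) in the first ordering, then rewrite the second ordering as that position sequence:
positions: 25→1, 27→2, 4→3, 3→4, 15→5
second ordering as positions: [3, 4, 2, 5, 1]
Discordant pairs = inversions in this position sequence.
3: 2, 1 → 2
4: 2, 1 → 2
2: 1 → 1
5: 1 → 1
1: 0
Total: 2 + 2 + 1 + 1 + 0 = 6

6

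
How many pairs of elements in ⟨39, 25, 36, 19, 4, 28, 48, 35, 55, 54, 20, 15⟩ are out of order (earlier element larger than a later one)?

33 inversions

For each element, count later entries that are smaller:
39 → 25, 36, 19, 4, 28, 35, 20, 15 → 8
25 → 19, 4, 20, 15 → 4
36 → 19, 4, 28, 35, 20, 15 → 6
19 → 4, 15 → 2
4 → none → 0
28 → 20, 15 → 2
48 → 35, 20, 15 → 3
35 → 20, 15 → 2
55 → 54, 20, 15 → 3
54 → 20, 15 → 2
20 → 15 → 1
15 → none → 0
Sum: 8 + 4 + 6 + 2 + 0 + 2 + 3 + 2 + 3 + 2 + 1 + 0 = 33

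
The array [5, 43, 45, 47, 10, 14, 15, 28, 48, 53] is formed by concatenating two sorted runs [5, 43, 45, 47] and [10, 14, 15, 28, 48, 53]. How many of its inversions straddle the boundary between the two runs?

Count, for every r in R, how many entries of L exceed r:
r = 10: 43, 45, 47 → 3
r = 14: 43, 45, 47 → 3
r = 15: 43, 45, 47 → 3
r = 28: 43, 45, 47 → 3
r = 48: none → 0
r = 53: none → 0
Cross-inversions: 3 + 3 + 3 + 3 + 0 + 0 = 12

Split inversions: 12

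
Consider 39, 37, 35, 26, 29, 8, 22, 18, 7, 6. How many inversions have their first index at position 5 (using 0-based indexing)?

2 such elements

The element at index 5 is 8.
Elements after it: 22, 18, 7, 6
Those smaller than 8: 7, 6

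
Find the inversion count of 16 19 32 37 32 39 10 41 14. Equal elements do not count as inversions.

Sweep left to right; for each value list the smaller values that follow it:
16: 2
19: 2
32: 2
37: 3
32: 2
39: 2
10: 0
41: 1
14: 0
Sum: 2 + 2 + 2 + 3 + 2 + 2 + 0 + 1 + 0 = 14

14 out-of-order pairs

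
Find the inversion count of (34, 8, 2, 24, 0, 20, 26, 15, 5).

For each element, count later entries that are smaller:
34 → 8, 2, 24, 0, 20, 26, 15, 5 → 8
8 → 2, 0, 5 → 3
2 → 0 → 1
24 → 0, 20, 15, 5 → 4
0 → none → 0
20 → 15, 5 → 2
26 → 15, 5 → 2
15 → 5 → 1
5 → none → 0
Sum: 8 + 3 + 1 + 4 + 0 + 2 + 2 + 1 + 0 = 21

Inversions: 21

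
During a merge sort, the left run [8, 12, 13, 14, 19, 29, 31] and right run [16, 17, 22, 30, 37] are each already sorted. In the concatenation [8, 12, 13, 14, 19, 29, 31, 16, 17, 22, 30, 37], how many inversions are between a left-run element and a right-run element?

For each element r of the right run, count left-run elements greater than r:
r = 16: 19, 29, 31 → 3
r = 17: 19, 29, 31 → 3
r = 22: 29, 31 → 2
r = 30: 31 → 1
r = 37: none → 0
Cross-inversions: 3 + 3 + 2 + 1 + 0 = 9

Cross-inversions: 9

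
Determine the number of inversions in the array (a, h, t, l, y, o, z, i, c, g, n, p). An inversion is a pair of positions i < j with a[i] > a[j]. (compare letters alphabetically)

Sweep left to right; for each value list the smaller values that follow it:
a → none → 0
h → c, g → 2
t → l, o, i, c, g, n, p → 7
l → i, c, g → 3
y → o, i, c, g, n, p → 6
o → i, c, g, n → 4
z → i, c, g, n, p → 5
i → c, g → 2
c → none → 0
g → none → 0
n → none → 0
p → none → 0
Sum: 0 + 2 + 7 + 3 + 6 + 4 + 5 + 2 + 0 + 0 + 0 + 0 = 29

29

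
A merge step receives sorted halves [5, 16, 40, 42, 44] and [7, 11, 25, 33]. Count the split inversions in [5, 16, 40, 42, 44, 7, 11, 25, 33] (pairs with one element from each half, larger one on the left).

14

For each element r of the right run, count left-run elements greater than r:
r = 7: 16, 40, 42, 44 → 4
r = 11: 16, 40, 42, 44 → 4
r = 25: 40, 42, 44 → 3
r = 33: 40, 42, 44 → 3
Cross-inversions: 4 + 4 + 3 + 3 = 14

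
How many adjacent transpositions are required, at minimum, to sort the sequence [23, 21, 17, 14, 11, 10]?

Each adjacent swap fixes exactly one inversion, so the minimum swap count equals the number of inversions.
Count inversions — for each element, later elements that are smaller:
23: 21, 17, 14, 11, 10 → 5
21: 17, 14, 11, 10 → 4
17: 14, 11, 10 → 3
14: 11, 10 → 2
11: 10 → 1
10: none → 0
Total inversions: 5 + 4 + 3 + 2 + 1 + 0 = 15

There are 15 swaps.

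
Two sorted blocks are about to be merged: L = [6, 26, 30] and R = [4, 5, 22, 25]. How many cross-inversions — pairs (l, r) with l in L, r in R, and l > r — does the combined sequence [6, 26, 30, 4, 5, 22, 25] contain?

Take each right-half value and tally the left-half values above it:
r = 4: 6, 26, 30 → 3
r = 5: 6, 26, 30 → 3
r = 22: 26, 30 → 2
r = 25: 26, 30 → 2
Cross-inversions: 3 + 3 + 2 + 2 = 10

10 cross-inversions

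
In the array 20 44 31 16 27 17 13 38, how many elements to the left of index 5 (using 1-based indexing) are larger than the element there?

The element at index 5 is 27.
Elements before it: 20, 44, 31, 16
Those larger than 27: 44, 31

2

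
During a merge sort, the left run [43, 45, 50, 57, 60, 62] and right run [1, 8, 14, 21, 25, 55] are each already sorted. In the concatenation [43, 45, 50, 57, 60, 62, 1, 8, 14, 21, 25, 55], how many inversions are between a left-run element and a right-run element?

Count, for every r in R, how many entries of L exceed r:
r = 1: 43, 45, 50, 57, 60, 62 → 6
r = 8: 43, 45, 50, 57, 60, 62 → 6
r = 14: 43, 45, 50, 57, 60, 62 → 6
r = 21: 43, 45, 50, 57, 60, 62 → 6
r = 25: 43, 45, 50, 57, 60, 62 → 6
r = 55: 57, 60, 62 → 3
Cross-inversions: 6 + 6 + 6 + 6 + 6 + 3 = 33

Cross-inversions: 33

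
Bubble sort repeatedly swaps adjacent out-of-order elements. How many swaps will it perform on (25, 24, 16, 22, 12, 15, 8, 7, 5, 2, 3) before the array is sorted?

52 adjacent swaps

Minimum adjacent swaps = number of inversions (each swap of adjacent out-of-order elements removes one inversion and no swap can remove more).
Count inversions — for each element, later elements that are smaller:
25: 24, 16, 22, 12, 15, 8, 7, 5, 2, 3 → 10
24: 16, 22, 12, 15, 8, 7, 5, 2, 3 → 9
16: 12, 15, 8, 7, 5, 2, 3 → 7
22: 12, 15, 8, 7, 5, 2, 3 → 7
12: 8, 7, 5, 2, 3 → 5
15: 8, 7, 5, 2, 3 → 5
8: 7, 5, 2, 3 → 4
7: 5, 2, 3 → 3
5: 2, 3 → 2
2: none → 0
3: none → 0
Total inversions: 10 + 9 + 7 + 7 + 5 + 5 + 4 + 3 + 2 + 0 + 0 = 52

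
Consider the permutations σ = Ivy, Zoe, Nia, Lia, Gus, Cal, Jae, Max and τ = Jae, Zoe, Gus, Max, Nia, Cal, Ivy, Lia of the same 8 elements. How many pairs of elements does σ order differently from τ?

Assign each item its position (1..8) in the first ordering, then rewrite the second ordering as that position sequence:
positions: Ivy→1, Zoe→2, Nia→3, Lia→4, Gus→5, Cal→6, Jae→7, Max→8
second ordering as positions: [7, 2, 5, 8, 3, 6, 1, 4]
Discordant pairs = inversions in this position sequence.
7: 2, 5, 3, 6, 1, 4 → 6
2: 1 → 1
5: 3, 1, 4 → 3
8: 3, 6, 1, 4 → 4
3: 1 → 1
6: 1, 4 → 2
1: 0
4: 0
Total: 6 + 1 + 3 + 4 + 1 + 2 + 0 + 0 = 17

Discordant pairs: 17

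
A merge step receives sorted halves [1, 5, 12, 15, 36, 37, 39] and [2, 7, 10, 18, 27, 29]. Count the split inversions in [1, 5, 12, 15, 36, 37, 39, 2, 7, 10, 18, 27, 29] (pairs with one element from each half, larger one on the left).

Count, for every r in R, how many entries of L exceed r:
r = 2: 5, 12, 15, 36, 37, 39 → 6
r = 7: 12, 15, 36, 37, 39 → 5
r = 10: 12, 15, 36, 37, 39 → 5
r = 18: 36, 37, 39 → 3
r = 27: 36, 37, 39 → 3
r = 29: 36, 37, 39 → 3
Cross-inversions: 6 + 5 + 5 + 3 + 3 + 3 = 25

There are 25 split inversions.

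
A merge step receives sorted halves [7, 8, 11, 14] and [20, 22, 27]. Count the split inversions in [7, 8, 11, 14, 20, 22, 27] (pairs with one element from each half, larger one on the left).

For each element r of the right run, count left-run elements greater than r:
r = 20: none → 0
r = 22: none → 0
r = 27: none → 0
Cross-inversions: 0 + 0 + 0 = 0

0 cross-inversions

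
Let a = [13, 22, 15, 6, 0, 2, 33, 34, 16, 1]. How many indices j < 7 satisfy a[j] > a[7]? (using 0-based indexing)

0

The element at index 7 is 34.
Elements before it: 13, 22, 15, 6, 0, 2, 33
None of them are larger than 34.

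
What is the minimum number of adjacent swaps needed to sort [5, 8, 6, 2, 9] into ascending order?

Adjacent swaps: 4

Each adjacent swap fixes exactly one inversion, so the minimum swap count equals the number of inversions.
Count inversions — for each element, later elements that are smaller:
5: 2 → 1
8: 6, 2 → 2
6: 2 → 1
2: none → 0
9: none → 0
Total inversions: 1 + 2 + 1 + 0 + 0 = 4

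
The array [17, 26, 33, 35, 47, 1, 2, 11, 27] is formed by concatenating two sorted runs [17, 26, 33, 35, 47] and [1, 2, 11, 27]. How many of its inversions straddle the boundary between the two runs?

18

Take each right-half value and tally the left-half values above it:
r = 1: 17, 26, 33, 35, 47 → 5
r = 2: 17, 26, 33, 35, 47 → 5
r = 11: 17, 26, 33, 35, 47 → 5
r = 27: 33, 35, 47 → 3
Cross-inversions: 5 + 5 + 5 + 3 = 18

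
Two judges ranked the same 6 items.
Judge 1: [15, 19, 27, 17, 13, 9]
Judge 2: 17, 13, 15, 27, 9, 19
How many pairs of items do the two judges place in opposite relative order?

8 discordant pairs

Assign each item its position (1..6) in the first ordering, then rewrite the second ordering as that position sequence:
positions: 15→1, 19→2, 27→3, 17→4, 13→5, 9→6
second ordering as positions: [4, 5, 1, 3, 6, 2]
Discordant pairs = inversions in this position sequence.
4: 1, 3, 2 → 3
5: 1, 3, 2 → 3
1: 0
3: 2 → 1
6: 2 → 1
2: 0
Total: 3 + 3 + 0 + 1 + 1 + 0 = 8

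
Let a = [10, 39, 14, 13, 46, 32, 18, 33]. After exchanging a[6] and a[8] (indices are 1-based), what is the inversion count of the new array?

11 inversions

Positions 6 and 8 hold 32 and 33; after swapping, the array is [10, 39, 14, 13, 46, 33, 18, 32].
Element-by-element contributions:
10: 0
39: 5
14: 1
13: 0
46: 3
33: 2
18: 0
32: 0
Sum: 0 + 5 + 1 + 0 + 3 + 2 + 0 + 0 = 11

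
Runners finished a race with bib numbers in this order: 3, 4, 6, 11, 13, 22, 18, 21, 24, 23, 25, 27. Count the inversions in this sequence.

3 inversions

Sweep left to right; for each value list the smaller values that follow it:
3: 0
4: 0
6: 0
11: 0
13: 0
22: 2
18: 0
21: 0
24: 1
23: 0
25: 0
27: 0
Sum: 0 + 0 + 0 + 0 + 0 + 2 + 0 + 0 + 1 + 0 + 0 + 0 = 3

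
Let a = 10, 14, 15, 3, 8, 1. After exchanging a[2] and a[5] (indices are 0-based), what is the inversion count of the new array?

Inversions: 6

Positions 2 and 5 hold 15 and 1; after swapping, the array is [10, 14, 1, 3, 8, 15].
Sweep left to right; for each value list the smaller values that follow it:
10 → 1, 3, 8 → 3
14 → 1, 3, 8 → 3
1 → none → 0
3 → none → 0
8 → none → 0
15 → none → 0
Sum: 3 + 3 + 0 + 0 + 0 + 0 = 6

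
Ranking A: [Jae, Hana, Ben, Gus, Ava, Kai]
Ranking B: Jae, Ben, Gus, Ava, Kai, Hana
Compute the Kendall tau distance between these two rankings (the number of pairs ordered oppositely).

Assign each item its position (1..6) in the first ordering, then rewrite the second ordering as that position sequence:
positions: Jae→1, Hana→2, Ben→3, Gus→4, Ava→5, Kai→6
second ordering as positions: [1, 3, 4, 5, 6, 2]
Discordant pairs = inversions in this position sequence.
1: 0
3: 2 → 1
4: 2 → 1
5: 2 → 1
6: 2 → 1
2: 0
Total: 0 + 1 + 1 + 1 + 1 + 0 = 4

4 discordant pairs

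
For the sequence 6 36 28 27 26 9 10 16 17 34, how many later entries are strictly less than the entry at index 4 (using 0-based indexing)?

The element at index 4 is 26.
Elements after it: 9, 10, 16, 17, 34
Those smaller than 26: 9, 10, 16, 17

4 such elements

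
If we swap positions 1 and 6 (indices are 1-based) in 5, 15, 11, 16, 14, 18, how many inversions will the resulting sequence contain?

12 inversions

Positions 1 and 6 hold 5 and 18; after swapping, the array is [18, 15, 11, 16, 14, 5].
Count, for each position, how many later elements it exceeds:
18 → 15, 11, 16, 14, 5 → 5
15 → 11, 14, 5 → 3
11 → 5 → 1
16 → 14, 5 → 2
14 → 5 → 1
5 → none → 0
Sum: 5 + 3 + 1 + 2 + 1 + 0 = 12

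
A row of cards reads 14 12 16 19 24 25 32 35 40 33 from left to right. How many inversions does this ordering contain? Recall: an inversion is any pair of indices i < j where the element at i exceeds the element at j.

Count, for each position, how many later elements it exceeds:
14 → 12 → 1
12 → none → 0
16 → none → 0
19 → none → 0
24 → none → 0
25 → none → 0
32 → none → 0
35 → 33 → 1
40 → 33 → 1
33 → none → 0
Sum: 1 + 0 + 0 + 0 + 0 + 0 + 0 + 1 + 1 + 0 = 3

Inversions: 3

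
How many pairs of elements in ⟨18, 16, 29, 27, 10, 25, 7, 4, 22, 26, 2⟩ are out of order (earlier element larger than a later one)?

36 out-of-order pairs

Element-by-element contributions:
18 → 16, 10, 7, 4, 2 → 5
16 → 10, 7, 4, 2 → 4
29 → 27, 10, 25, 7, 4, 22, 26, 2 → 8
27 → 10, 25, 7, 4, 22, 26, 2 → 7
10 → 7, 4, 2 → 3
25 → 7, 4, 22, 2 → 4
7 → 4, 2 → 2
4 → 2 → 1
22 → 2 → 1
26 → 2 → 1
2 → none → 0
Sum: 5 + 4 + 8 + 7 + 3 + 4 + 2 + 1 + 1 + 1 + 0 = 36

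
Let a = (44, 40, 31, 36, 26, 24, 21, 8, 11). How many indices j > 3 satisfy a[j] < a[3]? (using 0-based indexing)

5

The element at index 3 is 36.
Elements after it: 26, 24, 21, 8, 11
Those smaller than 36: 26, 24, 21, 8, 11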